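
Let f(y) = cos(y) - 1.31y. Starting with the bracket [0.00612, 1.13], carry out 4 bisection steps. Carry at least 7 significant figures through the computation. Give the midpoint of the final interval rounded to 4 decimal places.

0.6032

f(0.006120) = 0.991964, f(1.130000) = -1.053640 (opposite signs)
step 1: m = 0.568060, f(m) = 0.098788 > 0 → root in [0.568060, 1.130000]
step 2: m = 0.849030, f(m) = -0.451518 < 0 → root in [0.568060, 0.849030]
step 3: m = 0.708545, f(m) = -0.168884 < 0 → root in [0.568060, 0.708545]
step 4: m = 0.638302, f(m) = -0.033068 < 0 → root in [0.568060, 0.638302]
Midpoint of [0.568060, 0.638302] = 0.603181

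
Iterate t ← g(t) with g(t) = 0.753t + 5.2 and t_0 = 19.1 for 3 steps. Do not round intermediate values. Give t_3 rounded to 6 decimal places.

20.218940

t_1 = g(19.100000) = 19.582300
t_2 = g(19.582300) = 19.945472
t_3 = g(19.945472) = 20.218940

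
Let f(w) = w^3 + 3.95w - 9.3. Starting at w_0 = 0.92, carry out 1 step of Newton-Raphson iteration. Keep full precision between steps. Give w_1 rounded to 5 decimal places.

1.67315

f'(w) = 3w^2 + 3.95
w_0 = 0.920000: f = -4.887312, f' = 6.489200 → w_1 = 0.920000 - (-4.887312)/(6.489200) = 1.673146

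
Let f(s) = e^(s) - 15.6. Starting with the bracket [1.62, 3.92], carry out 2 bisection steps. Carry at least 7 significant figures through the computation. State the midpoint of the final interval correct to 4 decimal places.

2.4825

f(1.620000) = -10.546910, f(3.920000) = 34.800445 (opposite signs)
step 1: m = 2.770000, f(m) = 0.358634 > 0 → root in [1.620000, 2.770000]
step 2: m = 2.195000, f(m) = -6.619999 < 0 → root in [2.195000, 2.770000]
Midpoint of [2.195000, 2.770000] = 2.482500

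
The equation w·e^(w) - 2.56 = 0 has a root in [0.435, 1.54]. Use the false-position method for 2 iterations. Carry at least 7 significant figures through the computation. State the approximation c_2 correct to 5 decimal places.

0.88938

False-position update: c = (a·f(b) − b·f(a))/(f(b) − f(a)); replace the endpoint whose sign matches f(c).
f(0.435000) = -1.887941, f(1.540000) = 4.623469
step 1: c = 0.755388, f(c) = -0.952206 < 0 → new bracket [0.755388, 1.540000]
step 2: c = 0.889383, f(c) = -0.395575 < 0 → new bracket [0.889383, 1.540000]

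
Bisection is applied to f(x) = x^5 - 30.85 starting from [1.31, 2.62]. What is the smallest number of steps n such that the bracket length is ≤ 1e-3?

11

Initial width b − a = 2.62 − 1.31 = 1.310000.
After n steps the width is (b−a)/2^n; need (b−a)/2^n ≤ 1e-3.
So n ≥ log₂(1.310000/1e-3) = log₂(1310.0000) ≈ 10.3554.
Hence n = 11.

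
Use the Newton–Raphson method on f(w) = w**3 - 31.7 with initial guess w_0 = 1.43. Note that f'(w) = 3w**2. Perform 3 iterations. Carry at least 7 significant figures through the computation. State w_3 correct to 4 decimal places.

w_0 = 1.430000: f = -28.775793, f' = 6.134700 → w_1 = 1.430000 - (-28.775793)/(6.134700) = 6.120660
w_1 = 6.120660: f = 197.595116, f' = 112.387443 → w_2 = 6.120660 - (197.595116)/(112.387443) = 4.362500
w_2 = 4.362500: f = 51.324515, f' = 57.094221 → w_3 = 4.362500 - (51.324515)/(57.094221) = 3.463556

3.4636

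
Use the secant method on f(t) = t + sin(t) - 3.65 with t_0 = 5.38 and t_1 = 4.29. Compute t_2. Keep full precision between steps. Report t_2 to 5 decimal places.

4.53375

f(t_0) = 0.944697, f(t_1) = -0.272112
t_2 = 4.290000 - (-0.272112)·(4.290000 - 5.380000)/(-0.272112 - (0.944697)) = 4.533754; f(t_2) = -0.100333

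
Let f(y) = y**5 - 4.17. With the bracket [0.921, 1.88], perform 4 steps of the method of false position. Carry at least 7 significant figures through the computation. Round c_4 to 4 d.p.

f(0.921000) = -3.507329, f(1.880000) = 19.314929
step 1: c = 1.068379, f(c) = -2.778038 < 0 → new bracket [1.068379, 1.880000]
step 2: c = 1.170435, f(c) = -1.973473 < 0 → new bracket [1.170435, 1.880000]
step 3: c = 1.236213, f(c) = -1.282869 < 0 → new bracket [1.236213, 1.880000]
step 4: c = 1.276309, f(c) = -0.783278 < 0 → new bracket [1.276309, 1.880000]

1.2763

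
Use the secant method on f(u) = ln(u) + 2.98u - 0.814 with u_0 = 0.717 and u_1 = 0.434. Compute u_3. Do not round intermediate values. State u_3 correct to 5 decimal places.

f(u_0) = 0.989981, f(u_1) = -0.355391
u_2 = 0.434000 - (-0.355391)·(0.434000 - 0.717000)/(-0.355391 - (0.989981)) = 0.508757; f(u_2) = 0.026310
u_3 = 0.508757 - (0.026310)·(0.508757 - 0.434000)/(0.026310 - (-0.355391)) = 0.503604; f(u_3) = 0.000774

0.50360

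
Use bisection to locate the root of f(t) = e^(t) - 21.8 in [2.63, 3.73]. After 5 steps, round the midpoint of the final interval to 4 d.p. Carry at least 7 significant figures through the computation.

3.0941

f(2.630000) = -7.926230, f(3.730000) = 19.879108 (opposite signs)
step 1: m = 3.180000, f(m) = 2.246754 > 0 → root in [2.630000, 3.180000]
step 2: m = 2.905000, f(m) = -3.534756 < 0 → root in [2.905000, 3.180000]
step 3: m = 3.042500, f(m) = -0.842428 < 0 → root in [3.042500, 3.180000]
step 4: m = 3.111250, f(m) = 0.649088 > 0 → root in [3.042500, 3.111250]
step 5: m = 3.076875, f(m) = -0.109486 < 0 → root in [3.076875, 3.111250]
Midpoint of [3.076875, 3.111250] = 3.094062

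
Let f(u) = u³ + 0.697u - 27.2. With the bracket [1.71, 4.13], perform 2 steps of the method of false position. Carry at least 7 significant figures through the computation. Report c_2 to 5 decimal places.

f(1.710000) = -21.007919, f(4.130000) = 46.123607
step 1: c = 2.467307, f(c) = -10.460302 < 0 → new bracket [2.467307, 4.130000]
step 2: c = 2.774678, f(c) = -3.904248 < 0 → new bracket [2.774678, 4.130000]

2.77468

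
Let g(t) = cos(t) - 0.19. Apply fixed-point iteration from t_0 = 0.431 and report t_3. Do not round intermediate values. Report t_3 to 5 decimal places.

0.65578

t_1 = g(0.431000) = 0.718548
t_2 = g(0.718548) = 0.562762
t_3 = g(0.562762) = 0.655785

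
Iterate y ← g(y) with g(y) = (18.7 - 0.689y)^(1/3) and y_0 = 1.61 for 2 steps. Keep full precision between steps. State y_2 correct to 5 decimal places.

2.56664

y_1 = g(1.610000) = 2.600725
y_2 = g(2.600725) = 2.566640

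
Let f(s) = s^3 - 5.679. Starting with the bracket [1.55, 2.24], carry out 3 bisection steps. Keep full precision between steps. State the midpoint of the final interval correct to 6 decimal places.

1.765625

f(1.550000) = -1.955125, f(2.240000) = 5.560424 (opposite signs)
step 1: m = 1.895000, f(m) = 1.125992 > 0 → root in [1.550000, 1.895000]
step 2: m = 1.722500, f(m) = -0.568332 < 0 → root in [1.722500, 1.895000]
step 3: m = 1.808750, f(m) = 0.238464 > 0 → root in [1.722500, 1.808750]
Midpoint of [1.722500, 1.808750] = 1.765625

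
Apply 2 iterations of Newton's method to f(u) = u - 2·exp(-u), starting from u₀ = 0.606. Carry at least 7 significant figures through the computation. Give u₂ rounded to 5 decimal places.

0.85256

f'(u) = 1 + 2·exp(-u)
u_0 = 0.606000: f = -0.485057, f' = 2.091057 → u_1 = 0.606000 - (-0.485057)/(2.091057) = 0.837967
u_1 = 0.837967: f = -0.027210, f' = 1.865178 → u_2 = 0.837967 - (-0.027210)/(1.865178) = 0.852556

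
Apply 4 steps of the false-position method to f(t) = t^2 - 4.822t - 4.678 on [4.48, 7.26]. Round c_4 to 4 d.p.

False-position update: c = (a·f(b) − b·f(a))/(f(b) − f(a)); replace the endpoint whose sign matches f(c).
f(4.480000) = -6.210160, f(7.260000) = 13.021880
step 1: c = 5.377681, f(c) = -1.689722 < 0 → new bracket [5.377681, 7.260000]
step 2: c = 5.593878, f(c) = -0.360210 < 0 → new bracket [5.593878, 7.260000]
step 3: c = 5.638725, f(c) = -0.072710 < 0 → new bracket [5.638725, 7.260000]
step 4: c = 5.647728, f(c) = -0.014514 < 0 → new bracket [5.647728, 7.260000]

5.6477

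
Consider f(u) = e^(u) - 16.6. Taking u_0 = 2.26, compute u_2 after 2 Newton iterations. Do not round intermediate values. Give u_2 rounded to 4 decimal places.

2.8251

Newton update: u ← u − f(u)/f'(u).
f'(u) = e^(u)
u_0 = 2.260000: f = -7.016911, f' = 9.583089 → u_1 = 2.260000 - (-7.016911)/(9.583089) = 2.992218
u_1 = 2.992218: f = 3.329839, f' = 19.929839 → u_2 = 2.992218 - (3.329839)/(19.929839) = 2.825140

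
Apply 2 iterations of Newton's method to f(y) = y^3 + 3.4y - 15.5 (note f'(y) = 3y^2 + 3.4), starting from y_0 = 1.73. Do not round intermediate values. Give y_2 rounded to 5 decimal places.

2.04540

y_0 = 1.730000: f = -4.440283, f' = 12.378700 → y_1 = 1.730000 - (-4.440283)/(12.378700) = 2.088703
y_1 = 2.088703: f = 0.713942, f' = 16.488047 → y_2 = 2.088703 - (0.713942)/(16.488047) = 2.045403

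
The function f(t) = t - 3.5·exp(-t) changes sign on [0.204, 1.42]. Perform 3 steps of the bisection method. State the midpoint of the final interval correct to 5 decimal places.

1.19200

f(0.204000) = -2.650118, f(1.420000) = 0.574001 (opposite signs)
step 1: m = 0.812000, f(m) = -0.741892 < 0 → root in [0.812000, 1.420000]
step 2: m = 1.116000, f(m) = -0.030556 < 0 → root in [1.116000, 1.420000]
step 3: m = 1.268000, f(m) = 0.283122 > 0 → root in [1.116000, 1.268000]
Midpoint of [1.116000, 1.268000] = 1.192000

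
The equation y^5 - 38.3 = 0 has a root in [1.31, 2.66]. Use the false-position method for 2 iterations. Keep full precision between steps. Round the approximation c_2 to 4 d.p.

1.8783

False-position update: c = (a·f(b) − b·f(a))/(f(b) − f(a)); replace the endpoint whose sign matches f(c).
f(1.310000) = -34.442051, f(2.660000) = 94.870547
step 1: c = 1.669569, f(c) = -25.327564 < 0 → new bracket [1.669569, 2.660000]
step 2: c = 1.878268, f(c) = -14.923076 < 0 → new bracket [1.878268, 2.660000]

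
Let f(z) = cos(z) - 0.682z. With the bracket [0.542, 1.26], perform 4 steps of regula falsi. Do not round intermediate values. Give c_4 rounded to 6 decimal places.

0.905318

f(0.542000) = 0.487035, f(1.260000) = -0.553503
step 1: c = 0.878067, f(c) = 0.039797 > 0 → new bracket [0.878067, 1.260000]
step 2: c = 0.903687, f(c) = 0.002403 > 0 → new bracket [0.903687, 1.260000]
step 3: c = 0.905227, f(c) = 0.000142 > 0 → new bracket [0.905227, 1.260000]
step 4: c = 0.905318, f(c) = 0.000008 > 0 → new bracket [0.905318, 1.260000]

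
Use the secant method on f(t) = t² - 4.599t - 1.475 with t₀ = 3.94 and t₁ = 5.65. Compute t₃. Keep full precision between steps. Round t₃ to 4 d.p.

f(t_0) = -4.071460, f(t_1) = 4.463150
t_2 = 5.650000 - (4.463150)·(5.650000 - 3.940000)/(4.463150 - (-4.071460)) = 4.755760; f(t_2) = -0.729485
t_3 = 4.755760 - (-0.729485)·(4.755760 - 5.650000)/(-0.729485 - (4.463150)) = 4.881387; f(t_3) = -0.096558

4.8814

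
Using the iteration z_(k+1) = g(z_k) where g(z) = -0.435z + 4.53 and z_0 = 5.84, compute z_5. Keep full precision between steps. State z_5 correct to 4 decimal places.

z_1 = g(5.840000) = 1.989600
z_2 = g(1.989600) = 3.664524
z_3 = g(3.664524) = 2.935932
z_4 = g(2.935932) = 3.252870
z_5 = g(3.252870) = 3.115002

3.1150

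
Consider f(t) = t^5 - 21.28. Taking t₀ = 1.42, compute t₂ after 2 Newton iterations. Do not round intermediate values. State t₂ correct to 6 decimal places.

1.933699

Newton update: t ← t − f(t)/f'(t).
f'(t) = 5t⁴
t_0 = 1.420000: f = -15.506466, f' = 20.329345 → t_1 = 1.420000 - (-15.506466)/(20.329345) = 2.182763
t_1 = 2.182763: f = 28.268741, f' = 113.500064 → t_2 = 2.182763 - (28.268741)/(113.500064) = 1.933699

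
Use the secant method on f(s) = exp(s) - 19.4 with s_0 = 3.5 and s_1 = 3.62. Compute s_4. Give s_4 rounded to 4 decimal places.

2.9682

f(s_0) = 13.715452, f(s_1) = 17.937568
s_2 = 3.620000 - (17.937568)·(3.620000 - 3.500000)/(17.937568 - (13.715452)) = 3.110183; f(s_2) = 3.025139
s_3 = 3.110183 - (3.025139)·(3.110183 - 3.620000)/(3.025139 - (17.937568)) = 3.006761; f(s_3) = 0.821794
s_4 = 3.006761 - (0.821794)·(3.006761 - 3.110183)/(0.821794 - (3.025139)) = 2.968187; f(s_4) = 0.056616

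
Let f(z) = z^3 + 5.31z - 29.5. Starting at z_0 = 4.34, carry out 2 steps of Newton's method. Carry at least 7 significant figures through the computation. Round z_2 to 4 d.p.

2.6153

Newton update: z ← z − f(z)/f'(z).
f'(z) = 3z^2 + 5.31
z_0 = 4.340000: f = 75.291904, f' = 61.816800 → z_1 = 4.340000 - (75.291904)/(61.816800) = 3.122016
z_1 = 3.122016: f = 17.508128, f' = 34.550942 → z_2 = 3.122016 - (17.508128)/(34.550942) = 2.615282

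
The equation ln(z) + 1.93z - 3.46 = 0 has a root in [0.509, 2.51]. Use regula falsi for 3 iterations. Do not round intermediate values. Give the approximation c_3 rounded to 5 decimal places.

1.56375

f(0.509000) = -3.152937, f(2.510000) = 2.304583
step 1: c = 1.665025, f(c) = 0.263337 > 0 → new bracket [0.509000, 1.665025]
step 2: c = 1.575915, f(c) = 0.036351 > 0 → new bracket [0.509000, 1.575915]
step 3: c = 1.563754, f(c) = 0.005135 > 0 → new bracket [0.509000, 1.563754]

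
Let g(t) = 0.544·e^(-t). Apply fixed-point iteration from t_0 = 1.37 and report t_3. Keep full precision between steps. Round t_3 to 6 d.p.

0.338723

t_1 = g(1.370000) = 0.138234
t_2 = g(0.138234) = 0.473767
t_3 = g(0.473767) = 0.338723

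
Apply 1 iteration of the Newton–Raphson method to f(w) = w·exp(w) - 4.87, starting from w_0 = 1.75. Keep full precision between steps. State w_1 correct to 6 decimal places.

1.421374

f'(w) = (w + 1)·exp(w)
w_0 = 1.750000: f = 5.200555, f' = 15.825157 → w_1 = 1.750000 - (5.200555)/(15.825157) = 1.421374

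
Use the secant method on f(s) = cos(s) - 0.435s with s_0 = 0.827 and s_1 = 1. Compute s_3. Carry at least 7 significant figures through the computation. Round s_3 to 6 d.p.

1.081087

Secant update: s_(k+1) = s_k − f(s_k)·(s_k − s_(k-1))/(f(s_k) − f(s_(k-1))).
f(s_0) = 0.317342, f(s_1) = 0.105302
s_2 = 1.000000 - (0.105302)·(1.000000 - 0.827000)/(0.105302 - (0.317342)) = 1.085915; f(s_2) = -0.006269
s_3 = 1.085915 - (-0.006269)·(1.085915 - 1.000000)/(-0.006269 - (0.105302)) = 1.081087; f(s_3) = 0.000096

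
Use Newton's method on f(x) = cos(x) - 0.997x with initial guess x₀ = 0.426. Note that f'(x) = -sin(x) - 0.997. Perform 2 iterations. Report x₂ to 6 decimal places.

0.740606

Newton update: x ← x − f(x)/f'(x).
x_0 = 0.426000: f = 0.485904, f' = -1.410232 → x_1 = 0.426000 - (0.485904)/(-1.410232) = 0.770556
x_1 = 0.770556: f = -0.050721, f' = -1.693534 → x_2 = 0.770556 - (-0.050721)/(-1.693534) = 0.740606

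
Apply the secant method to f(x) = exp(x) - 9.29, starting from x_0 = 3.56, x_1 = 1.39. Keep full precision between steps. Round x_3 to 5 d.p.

2.47723

f(x_0) = 25.873197, f(x_1) = -5.275150
x_2 = 1.390000 - (-5.275150)·(1.390000 - 3.560000)/(-5.275150 - (25.873197)) = 1.757502; f(x_2) = -3.492065
x_3 = 1.757502 - (-3.492065)·(1.757502 - 1.390000)/(-3.492065 - (-5.275150)) = 2.477232; f(x_3) = 2.618258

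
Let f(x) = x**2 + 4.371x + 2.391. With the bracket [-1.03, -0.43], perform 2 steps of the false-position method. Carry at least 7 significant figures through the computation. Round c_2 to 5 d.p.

-0.64284

False-position update: c = (a·f(b) − b·f(a))/(f(b) − f(a)); replace the endpoint whose sign matches f(c).
f(-1.030000) = -1.050230, f(-0.430000) = 0.696370
step 1: c = -0.669220, f(c) = -0.086306 < 0 → new bracket [-0.669220, -0.430000]
step 2: c = -0.642841, f(c) = -0.005615 < 0 → new bracket [-0.642841, -0.430000]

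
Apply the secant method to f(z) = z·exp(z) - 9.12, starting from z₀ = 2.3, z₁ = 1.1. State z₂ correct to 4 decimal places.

1.4554

f(z_0) = 13.820620, f(z_1) = -5.815417
z_2 = 1.100000 - (-5.815417)·(1.100000 - 2.300000)/(-5.815417 - (13.820620)) = 1.455393; f(z_2) = -2.881947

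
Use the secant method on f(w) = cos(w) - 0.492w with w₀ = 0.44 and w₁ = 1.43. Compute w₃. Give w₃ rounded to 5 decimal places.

f(w_0) = 0.688272, f(w_1) = -0.563228
w_2 = 1.430000 - (-0.563228)·(1.430000 - 0.440000)/(-0.563228 - (0.688272)) = 0.984458; f(w_2) = 0.068962
w_3 = 0.984458 - (0.068962)·(0.984458 - 1.430000)/(0.068962 - (-0.563228)) = 1.033059; f(w_3) = 0.003929

1.03306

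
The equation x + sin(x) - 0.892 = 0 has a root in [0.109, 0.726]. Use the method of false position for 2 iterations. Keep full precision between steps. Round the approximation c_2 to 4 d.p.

f(0.109000) = -0.674216, f(0.726000) = 0.497884
step 1: c = 0.463911, f(c) = 0.019360 > 0 → new bracket [0.109000, 0.463911]
step 2: c = 0.454004, f(c) = 0.000572 > 0 → new bracket [0.109000, 0.454004]

0.4540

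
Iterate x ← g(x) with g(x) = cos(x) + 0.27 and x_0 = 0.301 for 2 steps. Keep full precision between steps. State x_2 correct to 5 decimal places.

x_1 = g(0.301000) = 1.225040
x_2 = g(1.225040) = 0.608908

0.60891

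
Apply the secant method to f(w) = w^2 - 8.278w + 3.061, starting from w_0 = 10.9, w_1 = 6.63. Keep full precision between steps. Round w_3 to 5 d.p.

7.97861

Secant update: w_(k+1) = w_k − f(w_k)·(w_k − w_(k-1))/(f(w_k) − f(w_(k-1))).
f(w_0) = 31.640800, f(w_1) = -7.865240
w_2 = 6.630000 - (-7.865240)·(6.630000 - 10.900000)/(-7.865240 - (31.640800)) = 7.480112; f(w_2) = -2.907289
w_3 = 7.480112 - (-2.907289)·(7.480112 - 6.630000)/(-2.907289 - (-7.865240)) = 7.978609; f(w_3) = 0.672277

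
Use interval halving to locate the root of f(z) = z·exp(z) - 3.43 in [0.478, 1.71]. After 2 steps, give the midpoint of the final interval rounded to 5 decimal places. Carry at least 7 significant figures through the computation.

f(0.478000) = -2.659060, f(1.710000) = 6.024524 (opposite signs)
step 1: m = 1.094000, f(m) = -0.163103 < 0 → root in [1.094000, 1.710000]
step 2: m = 1.402000, f(m) = 2.266773 > 0 → root in [1.094000, 1.402000]
Midpoint of [1.094000, 1.402000] = 1.248000

1.24800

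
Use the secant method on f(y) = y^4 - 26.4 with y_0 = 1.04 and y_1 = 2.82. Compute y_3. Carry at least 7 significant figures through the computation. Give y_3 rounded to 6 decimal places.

2.093429

f(y_0) = -25.230141, f(y_1) = 36.840666
y_2 = 2.820000 - (36.840666)·(2.820000 - 1.040000)/(36.840666 - (-25.230141)) = 1.763523; f(y_2) = -16.727819
y_3 = 1.763523 - (-16.727819)·(1.763523 - 2.820000)/(-16.727819 - (36.840666)) = 2.093429; f(y_3) = -7.194184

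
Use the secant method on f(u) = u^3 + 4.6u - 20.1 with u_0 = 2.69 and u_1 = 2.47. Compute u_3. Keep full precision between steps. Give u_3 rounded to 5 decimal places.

2.16938

Secant update: u_(k+1) = u_k − f(u_k)·(u_k − u_(k-1))/(f(u_k) − f(u_(k-1))).
f(u_0) = 11.739109, f(u_1) = 6.331223
u_2 = 2.470000 - (6.331223)·(2.470000 - 2.690000)/(6.331223 - (11.739109)) = 2.212437; f(u_2) = 0.906826
u_3 = 2.212437 - (0.906826)·(2.212437 - 2.470000)/(0.906826 - (6.331223)) = 2.169379; f(u_3) = 0.088691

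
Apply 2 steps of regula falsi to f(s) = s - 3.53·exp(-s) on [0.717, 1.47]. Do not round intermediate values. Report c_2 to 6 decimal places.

1.139065

f(0.717000) = -1.006398, f(1.470000) = 0.658363
step 1: c = 1.172211, f(c) = 0.079036 > 0 → new bracket [0.717000, 1.172211]
step 2: c = 1.139065, f(c) = 0.009048 > 0 → new bracket [0.717000, 1.139065]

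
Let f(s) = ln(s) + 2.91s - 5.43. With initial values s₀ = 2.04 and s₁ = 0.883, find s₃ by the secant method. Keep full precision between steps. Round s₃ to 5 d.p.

1.68742

f(s_0) = 1.219350, f(s_1) = -2.984900
s_2 = 0.883000 - (-2.984900)·(0.883000 - 2.040000)/(-2.984900 - (1.219350)) = 1.704438; f(s_2) = 0.063149
s_3 = 1.704438 - (0.063149)·(1.704438 - 0.883000)/(0.063149 - (-2.984900)) = 1.687419; f(s_3) = 0.003590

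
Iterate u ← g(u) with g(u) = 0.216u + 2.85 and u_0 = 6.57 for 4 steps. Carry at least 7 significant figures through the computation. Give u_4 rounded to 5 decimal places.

3.64159

u_1 = g(6.570000) = 4.269120
u_2 = g(4.269120) = 3.772130
u_3 = g(3.772130) = 3.664780
u_4 = g(3.664780) = 3.641592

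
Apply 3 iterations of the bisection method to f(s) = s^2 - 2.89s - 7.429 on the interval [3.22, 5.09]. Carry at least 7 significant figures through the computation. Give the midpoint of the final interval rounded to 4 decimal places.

f(3.220000) = -6.366400, f(5.090000) = 3.769000 (opposite signs)
step 1: m = 4.155000, f(m) = -2.172925 < 0 → root in [4.155000, 5.090000]
step 2: m = 4.622500, f(m) = 0.579481 > 0 → root in [4.155000, 4.622500]
step 3: m = 4.388750, f(m) = -0.851361 < 0 → root in [4.388750, 4.622500]
Midpoint of [4.388750, 4.622500] = 4.505625

4.5056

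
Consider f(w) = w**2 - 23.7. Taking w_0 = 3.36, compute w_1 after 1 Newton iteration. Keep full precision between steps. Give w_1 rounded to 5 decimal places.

5.20679

f'(w) = 2w
w_0 = 3.360000: f = -12.410400, f' = 6.720000 → w_1 = 3.360000 - (-12.410400)/(6.720000) = 5.206786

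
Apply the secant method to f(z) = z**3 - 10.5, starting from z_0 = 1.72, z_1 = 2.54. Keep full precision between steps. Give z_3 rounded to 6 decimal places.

f(z_0) = -5.411552, f(z_1) = 5.887064
z_2 = 2.540000 - (5.887064)·(2.540000 - 1.720000)/(5.887064 - (-5.411552)) = 2.112745; f(z_2) = -1.069361
z_3 = 2.112745 - (-1.069361)·(2.112745 - 2.540000)/(-1.069361 - (5.887064)) = 2.178424; f(z_3) = -0.162226

2.178424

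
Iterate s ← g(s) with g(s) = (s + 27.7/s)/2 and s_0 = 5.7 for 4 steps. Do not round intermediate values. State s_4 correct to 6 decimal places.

s_1 = g(5.700000) = 5.279825
s_2 = g(5.279825) = 5.263106
s_3 = g(5.263106) = 5.263079
s_4 = g(5.263079) = 5.263079

5.263079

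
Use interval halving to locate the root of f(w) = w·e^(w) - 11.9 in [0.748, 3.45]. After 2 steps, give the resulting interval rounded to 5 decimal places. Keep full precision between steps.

[1.42350, 2.09900]

f(0.748000) = -10.319648, f(3.450000) = 96.776353 (opposite signs)
step 1: m = 2.099000, f(m) = 5.223658 > 0 → root in [0.748000, 2.099000]
step 2: m = 1.423500, f(m) = -5.990161 < 0 → root in [1.423500, 2.099000]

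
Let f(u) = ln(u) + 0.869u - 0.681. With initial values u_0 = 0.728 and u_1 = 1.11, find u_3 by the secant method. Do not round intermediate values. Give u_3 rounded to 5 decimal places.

f(u_0) = -0.365822, f(u_1) = 0.387950
u_2 = 1.110000 - (0.387950)·(1.110000 - 0.728000)/(0.387950 - (-0.365822)) = 0.913393; f(u_2) = 0.022149
u_3 = 0.913393 - (0.022149)·(0.913393 - 1.110000)/(0.022149 - (0.387950)) = 0.901488; f(u_3) = -0.001315

0.90149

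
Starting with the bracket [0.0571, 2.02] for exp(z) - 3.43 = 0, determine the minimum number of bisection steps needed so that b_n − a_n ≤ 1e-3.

Initial width b − a = 2.02 − 0.0571 = 1.962900.
After n steps the width is (b−a)/2^n; need (b−a)/2^n ≤ 1e-3.
So n ≥ log₂(1.962900/1e-3) = log₂(1962.9000) ≈ 10.9388.
Hence n = 11.

11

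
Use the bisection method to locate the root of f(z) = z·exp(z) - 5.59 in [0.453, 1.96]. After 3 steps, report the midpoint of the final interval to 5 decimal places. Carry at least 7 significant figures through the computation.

f(0.453000) = -4.877420, f(1.960000) = 8.324681 (opposite signs)
step 1: m = 1.206500, f(m) = -1.558157 < 0 → root in [1.206500, 1.960000]
step 2: m = 1.583250, f(m) = 2.121631 > 0 → root in [1.206500, 1.583250]
step 3: m = 1.394875, f(m) = 0.037582 > 0 → root in [1.206500, 1.394875]
Midpoint of [1.206500, 1.394875] = 1.300687

1.30069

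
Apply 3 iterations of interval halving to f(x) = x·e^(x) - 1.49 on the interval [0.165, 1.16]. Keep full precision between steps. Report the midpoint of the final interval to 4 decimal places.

f(0.165000) = -1.295400, f(1.160000) = 2.210323 (opposite signs)
step 1: m = 0.662500, f(m) = -0.204992 < 0 → root in [0.662500, 1.160000]
step 2: m = 0.911250, f(m) = 0.776670 > 0 → root in [0.662500, 0.911250]
step 3: m = 0.786875, f(m) = 0.238388 > 0 → root in [0.662500, 0.786875]
Midpoint of [0.662500, 0.786875] = 0.724687

0.7247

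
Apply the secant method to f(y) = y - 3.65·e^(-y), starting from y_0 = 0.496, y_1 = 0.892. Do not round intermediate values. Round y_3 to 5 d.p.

1.14927

f(y_0) = -1.726710, f(y_1) = -0.603899
y_2 = 0.892000 - (-0.603899)·(0.892000 - 0.496000)/(-0.603899 - (-1.726710)) = 1.104987; f(y_2) = -0.103949
y_3 = 1.104987 - (-0.103949)·(1.104987 - 0.892000)/(-0.103949 - (-0.603899)) = 1.149271; f(y_3) = -0.007297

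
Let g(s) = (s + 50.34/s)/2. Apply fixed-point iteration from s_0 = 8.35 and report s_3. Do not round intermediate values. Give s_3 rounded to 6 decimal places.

s_1 = g(8.350000) = 7.189371
s_2 = g(7.189371) = 7.095687
s_3 = g(7.095687) = 7.095069

7.095069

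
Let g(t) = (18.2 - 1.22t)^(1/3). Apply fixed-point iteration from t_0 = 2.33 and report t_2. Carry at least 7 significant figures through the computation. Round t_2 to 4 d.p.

t_1 = g(2.330000) = 2.485646
t_2 = g(2.485646) = 2.475359

2.4754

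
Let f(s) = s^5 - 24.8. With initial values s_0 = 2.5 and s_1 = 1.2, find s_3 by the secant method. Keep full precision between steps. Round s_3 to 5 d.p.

f(s_0) = 72.856250, f(s_1) = -22.311680
s_2 = 1.200000 - (-22.311680)·(1.200000 - 2.500000)/(-22.311680 - (72.856250)) = 1.504779; f(s_2) = -17.084509
s_3 = 1.504779 - (-17.084509)·(1.504779 - 1.200000)/(-17.084509 - (-22.311680)) = 2.500920; f(s_3) = 73.036055

2.50092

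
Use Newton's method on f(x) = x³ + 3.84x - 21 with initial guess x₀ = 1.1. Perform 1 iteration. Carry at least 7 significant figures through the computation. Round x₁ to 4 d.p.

f'(x) = 3x² + 3.84
x_0 = 1.100000: f = -15.445000, f' = 7.470000 → x_1 = 1.100000 - (-15.445000)/(7.470000) = 3.167604

3.1676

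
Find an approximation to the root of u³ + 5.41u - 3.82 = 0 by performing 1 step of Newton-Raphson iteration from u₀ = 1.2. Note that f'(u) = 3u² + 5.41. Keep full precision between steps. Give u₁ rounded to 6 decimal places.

0.747790

Newton update: u ← u − f(u)/f'(u).
u_0 = 1.200000: f = 4.400000, f' = 9.730000 → u_1 = 1.200000 - (4.400000)/(9.730000) = 0.747790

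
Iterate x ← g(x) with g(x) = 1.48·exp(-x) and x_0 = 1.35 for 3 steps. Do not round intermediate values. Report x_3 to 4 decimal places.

0.5399

x_1 = g(1.350000) = 0.383676
x_2 = g(0.383676) = 1.008402
x_3 = g(1.008402) = 0.539906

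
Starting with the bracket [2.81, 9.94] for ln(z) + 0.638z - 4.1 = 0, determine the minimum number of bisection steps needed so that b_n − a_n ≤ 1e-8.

30

Initial width b − a = 9.94 − 2.81 = 7.130000.
After n steps the width is (b−a)/2^n; need (b−a)/2^n ≤ 1e-8.
So n ≥ log₂(7.130000/1e-8) = log₂(713000000.0000) ≈ 29.4093.
Hence n = 30.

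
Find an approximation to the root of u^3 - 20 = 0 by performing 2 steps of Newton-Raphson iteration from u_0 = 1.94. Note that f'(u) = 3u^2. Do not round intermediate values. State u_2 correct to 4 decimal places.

u_0 = 1.940000: f = -12.698616, f' = 11.290800 → u_1 = 1.940000 - (-12.698616)/(11.290800) = 3.064687
u_1 = 3.064687: f = 8.784479, f' = 28.176919 → u_2 = 3.064687 - (8.784479)/(28.176919) = 2.752925

2.7529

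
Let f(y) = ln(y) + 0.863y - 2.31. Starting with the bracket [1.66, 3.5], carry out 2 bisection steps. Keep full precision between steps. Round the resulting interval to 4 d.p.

[1.6600, 2.1200]

f(1.660000) = -0.370602, f(3.500000) = 1.963263 (opposite signs)
step 1: m = 2.580000, f(m) = 0.864329 > 0 → root in [1.660000, 2.580000]
step 2: m = 2.120000, f(m) = 0.270976 > 0 → root in [1.660000, 2.120000]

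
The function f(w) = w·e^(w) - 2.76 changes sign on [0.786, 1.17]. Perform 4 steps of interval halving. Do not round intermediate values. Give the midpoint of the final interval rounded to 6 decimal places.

1.014000

f(0.786000) = -1.035044, f(1.170000) = 1.009731 (opposite signs)
step 1: m = 0.978000, f(m) = -0.159368 < 0 → root in [0.978000, 1.170000]
step 2: m = 1.074000, f(m) = 0.383667 > 0 → root in [0.978000, 1.074000]
step 3: m = 1.026000, f(m) = 0.102421 > 0 → root in [0.978000, 1.026000]
step 4: m = 1.002000, f(m) = -0.030829 < 0 → root in [1.002000, 1.026000]
Midpoint of [1.002000, 1.026000] = 1.014000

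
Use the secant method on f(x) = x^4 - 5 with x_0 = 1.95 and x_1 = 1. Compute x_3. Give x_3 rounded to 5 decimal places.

f(x_0) = 9.459006, f(x_1) = -4.000000
x_2 = 1.000000 - (-4.000000)·(1.000000 - 1.950000)/(-4.000000 - (9.459006)) = 1.282339; f(x_2) = -2.295972
x_3 = 1.282339 - (-2.295972)·(1.282339 - 1.000000)/(-2.295972 - (-4.000000)) = 1.662756; f(x_3) = 2.643891

1.66276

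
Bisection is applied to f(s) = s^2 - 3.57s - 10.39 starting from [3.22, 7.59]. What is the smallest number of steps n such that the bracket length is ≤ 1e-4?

16

Initial width b − a = 7.59 − 3.22 = 4.370000.
After n steps the width is (b−a)/2^n; need (b−a)/2^n ≤ 1e-4.
So n ≥ log₂(4.370000/1e-4) = log₂(43700.0000) ≈ 15.4153.
Hence n = 16.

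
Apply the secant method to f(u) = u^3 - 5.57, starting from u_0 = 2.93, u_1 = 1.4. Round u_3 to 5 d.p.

Secant update: u_(k+1) = u_k − f(u_k)·(u_k − u_(k-1))/(f(u_k) − f(u_(k-1))).
f(u_0) = 19.583757, f(u_1) = -2.826000
u_2 = 1.400000 - (-2.826000)·(1.400000 - 2.930000)/(-2.826000 - (19.583757)) = 1.592942; f(u_2) = -1.527968
u_3 = 1.592942 - (-1.527968)·(1.592942 - 1.400000)/(-1.527968 - (-2.826000)) = 1.820062; f(u_3) = 0.459182

1.82006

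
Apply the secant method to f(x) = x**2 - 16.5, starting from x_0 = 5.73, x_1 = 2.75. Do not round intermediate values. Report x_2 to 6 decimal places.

3.803950

Secant update: x_(k+1) = x_k − f(x_k)·(x_k − x_(k-1))/(f(x_k) − f(x_(k-1))).
f(x_0) = 16.332900, f(x_1) = -8.937500
x_2 = 2.750000 - (-8.937500)·(2.750000 - 5.730000)/(-8.937500 - (16.332900)) = 3.803950; f(x_2) = -2.029961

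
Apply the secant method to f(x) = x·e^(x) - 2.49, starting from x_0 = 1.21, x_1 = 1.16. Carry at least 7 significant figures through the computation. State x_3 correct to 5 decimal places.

0.96149

f(x_0) = 1.567716, f(x_1) = 1.210323
x_2 = 1.160000 - (1.210323)·(1.160000 - 1.210000)/(1.210323 - (1.567716)) = 0.990674; f(x_2) = 0.177933
x_3 = 0.990674 - (0.177933)·(0.990674 - 1.160000)/(0.177933 - (1.210323)) = 0.961490; f(x_3) = 0.024867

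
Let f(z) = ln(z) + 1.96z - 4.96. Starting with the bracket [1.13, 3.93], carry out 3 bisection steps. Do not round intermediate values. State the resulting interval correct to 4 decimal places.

[1.8300, 2.1800]

f(1.130000) = -2.622982, f(3.930000) = 4.111439 (opposite signs)
step 1: m = 2.530000, f(m) = 0.927019 > 0 → root in [1.130000, 2.530000]
step 2: m = 1.830000, f(m) = -0.768884 < 0 → root in [1.830000, 2.530000]
step 3: m = 2.180000, f(m) = 0.092125 > 0 → root in [1.830000, 2.180000]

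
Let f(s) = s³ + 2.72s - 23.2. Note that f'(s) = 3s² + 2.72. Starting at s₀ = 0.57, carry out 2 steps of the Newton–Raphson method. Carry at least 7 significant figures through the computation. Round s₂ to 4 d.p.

4.3462

s_0 = 0.570000: f = -21.464407, f' = 3.694700 → s_1 = 0.570000 - (-21.464407)/(3.694700) = 6.379513
s_1 = 6.379513: f = 253.786860, f' = 124.814551 → s_2 = 6.379513 - (253.786860)/(124.814551) = 4.346201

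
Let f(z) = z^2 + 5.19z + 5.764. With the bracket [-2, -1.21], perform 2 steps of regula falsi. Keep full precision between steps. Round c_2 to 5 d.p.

-1.62386

f(-2.000000) = -0.616000, f(-1.210000) = 0.948200
step 1: c = -1.688889, f(c) = -0.148988 < 0 → new bracket [-1.688889, -1.210000]
step 2: c = -1.623860, f(c) = -0.026913 < 0 → new bracket [-1.623860, -1.210000]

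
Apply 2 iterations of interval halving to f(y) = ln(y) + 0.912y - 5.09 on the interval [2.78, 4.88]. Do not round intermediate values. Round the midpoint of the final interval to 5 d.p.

4.09250

f(2.780000) = -1.532189, f(4.880000) = 0.945705 (opposite signs)
step 1: m = 3.830000, f(m) = -0.254175 < 0 → root in [3.830000, 4.880000]
step 2: m = 4.355000, f(m) = 0.353085 > 0 → root in [3.830000, 4.355000]
Midpoint of [3.830000, 4.355000] = 4.092500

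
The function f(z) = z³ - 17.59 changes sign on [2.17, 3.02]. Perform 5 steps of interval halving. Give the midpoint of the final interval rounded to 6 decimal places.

2.608281

f(2.170000) = -7.371687, f(3.020000) = 9.953608 (opposite signs)
step 1: m = 2.595000, f(m) = -0.115205 < 0 → root in [2.595000, 3.020000]
step 2: m = 2.807500, f(m) = 4.538873 > 0 → root in [2.595000, 2.807500]
step 3: m = 2.701250, f(m) = 2.120350 > 0 → root in [2.595000, 2.701250]
step 4: m = 2.648125, f(m) = 0.980151 > 0 → root in [2.595000, 2.648125]
step 5: m = 2.621562, f(m) = 0.426924 > 0 → root in [2.595000, 2.621562]
Midpoint of [2.595000, 2.621562] = 2.608281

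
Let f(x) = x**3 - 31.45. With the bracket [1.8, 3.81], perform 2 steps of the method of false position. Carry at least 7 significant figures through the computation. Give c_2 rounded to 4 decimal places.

f(1.800000) = -25.618000, f(3.810000) = 23.856341
step 1: c = 2.840786, f(c) = -8.524683 < 0 → new bracket [2.840786, 3.810000]
step 2: c = 3.095943, f(c) = -1.775822 < 0 → new bracket [3.095943, 3.810000]

3.0959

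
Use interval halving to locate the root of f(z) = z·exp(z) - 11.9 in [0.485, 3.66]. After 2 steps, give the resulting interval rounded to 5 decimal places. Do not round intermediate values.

[1.27875, 2.07250]

f(0.485000) = -11.112275, f(3.660000) = 130.332515 (opposite signs)
step 1: m = 2.072500, f(m) = 4.565308 > 0 → root in [0.485000, 2.072500]
step 2: m = 1.278750, f(m) = -7.306542 < 0 → root in [1.278750, 2.072500]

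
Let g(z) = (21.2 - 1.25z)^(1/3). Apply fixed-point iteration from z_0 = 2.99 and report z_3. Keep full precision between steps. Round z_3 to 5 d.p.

z_1 = g(2.990000) = 2.594391
z_2 = g(2.594391) = 2.618653
z_3 = g(2.618653) = 2.617178

2.61718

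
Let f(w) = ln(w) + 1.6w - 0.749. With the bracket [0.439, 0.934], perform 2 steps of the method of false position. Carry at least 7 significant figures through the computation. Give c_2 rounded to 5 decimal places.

0.69756

f(0.439000) = -0.869856, f(0.934000) = 0.677121
step 1: c = 0.717336, f(c) = 0.066525 > 0 → new bracket [0.439000, 0.717336]
step 2: c = 0.697561, f(c) = 0.006933 > 0 → new bracket [0.439000, 0.697561]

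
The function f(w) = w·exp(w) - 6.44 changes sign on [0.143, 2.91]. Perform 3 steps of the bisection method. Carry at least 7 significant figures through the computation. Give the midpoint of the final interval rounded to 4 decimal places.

f(0.143000) = -6.275017, f(2.910000) = 46.978284 (opposite signs)
step 1: m = 1.526500, f(m) = 0.585016 > 0 → root in [0.143000, 1.526500]
step 2: m = 0.834750, f(m) = -4.516537 < 0 → root in [0.834750, 1.526500]
step 3: m = 1.180625, f(m) = -2.595402 < 0 → root in [1.180625, 1.526500]
Midpoint of [1.180625, 1.526500] = 1.353563

1.3536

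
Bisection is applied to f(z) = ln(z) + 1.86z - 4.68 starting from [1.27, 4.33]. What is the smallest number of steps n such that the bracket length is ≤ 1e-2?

Initial width b − a = 4.33 − 1.27 = 3.060000.
After n steps the width is (b−a)/2^n; need (b−a)/2^n ≤ 1e-2.
So n ≥ log₂(3.060000/1e-2) = log₂(306.0000) ≈ 8.2574.
Hence n = 9.

9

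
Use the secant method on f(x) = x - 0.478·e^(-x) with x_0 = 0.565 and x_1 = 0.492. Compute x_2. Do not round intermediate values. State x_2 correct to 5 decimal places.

f(x_0) = 0.293324, f(x_1) = 0.199750
x_2 = 0.492000 - (0.199750)·(0.492000 - 0.565000)/(0.199750 - (0.293324)) = 0.336169; f(x_2) = -0.005363

0.33617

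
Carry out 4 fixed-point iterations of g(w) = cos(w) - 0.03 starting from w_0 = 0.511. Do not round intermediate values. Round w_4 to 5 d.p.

0.68470

w_1 = g(0.511000) = 0.842256
w_2 = g(0.842256) = 0.635781
w_3 = g(0.635781) = 0.774608
w_4 = g(0.774608) = 0.684695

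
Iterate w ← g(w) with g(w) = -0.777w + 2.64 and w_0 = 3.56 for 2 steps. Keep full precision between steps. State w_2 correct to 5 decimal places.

w_1 = g(3.560000) = -0.126120
w_2 = g(-0.126120) = 2.737995

2.73800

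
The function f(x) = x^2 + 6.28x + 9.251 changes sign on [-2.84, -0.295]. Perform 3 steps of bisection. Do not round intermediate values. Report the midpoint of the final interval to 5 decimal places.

f(-2.840000) = -0.518600, f(-0.295000) = 7.485425 (opposite signs)
step 1: m = -1.567500, f(m) = 1.864156 > 0 → root in [-2.840000, -1.567500]
step 2: m = -2.203750, f(m) = 0.267964 > 0 → root in [-2.840000, -2.203750]
step 3: m = -2.521875, f(m) = -0.226521 < 0 → root in [-2.521875, -2.203750]
Midpoint of [-2.521875, -2.203750] = -2.362812

-2.36281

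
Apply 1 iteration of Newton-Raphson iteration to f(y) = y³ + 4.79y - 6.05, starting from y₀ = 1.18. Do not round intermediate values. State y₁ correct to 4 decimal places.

1.0411

Newton update: y ← y − f(y)/f'(y).
f'(y) = 3y² + 4.79
y_0 = 1.180000: f = 1.245232, f' = 8.967200 → y_1 = 1.180000 - (1.245232)/(8.967200) = 1.041135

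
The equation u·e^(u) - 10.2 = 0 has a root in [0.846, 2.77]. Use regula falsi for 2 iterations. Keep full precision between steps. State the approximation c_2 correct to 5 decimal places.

1.45521

f(0.846000) = -8.228560, f(2.770000) = 34.005416
step 1: c = 1.220858, f(c) = -6.061174 < 0 → new bracket [1.220858, 2.770000]
step 2: c = 1.455208, f(c) = -3.963883 < 0 → new bracket [1.455208, 2.770000]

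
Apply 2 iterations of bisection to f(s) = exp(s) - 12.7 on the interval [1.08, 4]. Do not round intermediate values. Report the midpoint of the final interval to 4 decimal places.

f(1.080000) = -9.755320, f(4.000000) = 41.898150 (opposite signs)
step 1: m = 2.540000, f(m) = -0.020329 < 0 → root in [2.540000, 4.000000]
step 2: m = 3.270000, f(m) = 13.611339 > 0 → root in [2.540000, 3.270000]
Midpoint of [2.540000, 3.270000] = 2.905000

2.9050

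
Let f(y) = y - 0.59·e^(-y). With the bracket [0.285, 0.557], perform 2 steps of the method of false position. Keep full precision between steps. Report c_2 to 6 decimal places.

f(0.285000) = -0.158688, f(0.557000) = 0.218974
step 1: c = 0.399291, f(c) = 0.003521 > 0 → new bracket [0.285000, 0.399291]
step 2: c = 0.396810, f(c) = 0.000057 > 0 → new bracket [0.285000, 0.396810]

0.396810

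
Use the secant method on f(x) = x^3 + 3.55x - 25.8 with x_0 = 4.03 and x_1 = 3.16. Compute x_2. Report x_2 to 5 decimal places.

2.76075

f(x_0) = 53.957327, f(x_1) = 16.972496
x_2 = 3.160000 - (16.972496)·(3.160000 - 4.030000)/(16.972496 - (53.957327)) = 2.760753; f(x_2) = 5.042470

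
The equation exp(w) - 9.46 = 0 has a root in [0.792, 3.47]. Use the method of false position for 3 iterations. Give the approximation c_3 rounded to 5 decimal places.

f(0.792000) = -7.252192, f(3.470000) = 22.676742
step 1: c = 1.440916, f(c) = -5.235435 < 0 → new bracket [1.440916, 3.470000]
step 2: c = 1.821508, f(c) = -3.278829 < 0 → new bracket [1.821508, 3.470000]
step 3: c = 2.029753, f(c) = -1.847794 < 0 → new bracket [2.029753, 3.470000]

2.02975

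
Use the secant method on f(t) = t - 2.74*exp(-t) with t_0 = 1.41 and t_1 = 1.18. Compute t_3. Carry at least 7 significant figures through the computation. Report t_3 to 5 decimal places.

1.00472

f(t_0) = 0.741047, f(t_1) = 0.338056
t_2 = 1.180000 - (0.338056)·(1.180000 - 1.410000)/(0.338056 - (0.741047)) = 0.987060; f(t_2) = -0.034057
t_3 = 0.987060 - (-0.034057)·(0.987060 - 1.180000)/(-0.034057 - (0.338056)) = 1.004719; f(t_3) = 0.001475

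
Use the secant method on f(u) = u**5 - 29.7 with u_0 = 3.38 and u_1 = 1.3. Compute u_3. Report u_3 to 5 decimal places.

2.80511

f(u_0) = 411.447174, f(u_1) = -25.987070
u_2 = 1.300000 - (-25.987070)·(1.300000 - 3.380000)/(-25.987070 - (411.447174)) = 1.423569; f(u_2) = -23.853555
u_3 = 1.423569 - (-23.853555)·(1.423569 - 1.300000)/(-23.853555 - (-25.987070)) = 2.805114; f(u_3) = 143.981142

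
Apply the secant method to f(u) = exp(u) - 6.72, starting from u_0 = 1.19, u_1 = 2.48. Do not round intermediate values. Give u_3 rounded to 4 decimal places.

f(u_0) = -3.432919, f(u_1) = 5.221264
u_2 = 2.480000 - (5.221264)·(2.480000 - 1.190000)/(5.221264 - (-3.432919)) = 1.701714; f(u_2) = -1.236663
u_3 = 1.701714 - (-1.236663)·(1.701714 - 2.480000)/(-1.236663 - (5.221264)) = 1.850752; f(u_3) = -0.355396

1.8508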